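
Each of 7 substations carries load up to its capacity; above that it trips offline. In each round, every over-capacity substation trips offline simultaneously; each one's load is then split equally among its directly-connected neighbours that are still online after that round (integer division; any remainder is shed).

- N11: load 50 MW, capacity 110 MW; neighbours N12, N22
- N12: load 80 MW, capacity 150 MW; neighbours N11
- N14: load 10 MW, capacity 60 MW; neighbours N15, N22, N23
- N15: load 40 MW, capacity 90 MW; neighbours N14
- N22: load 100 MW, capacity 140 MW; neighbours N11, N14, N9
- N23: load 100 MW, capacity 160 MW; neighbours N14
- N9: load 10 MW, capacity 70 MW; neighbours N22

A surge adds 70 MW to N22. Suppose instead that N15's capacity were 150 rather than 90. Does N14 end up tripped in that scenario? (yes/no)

With N15's capacity at 150:
Round 1 — N22 at 170 > 140. N22 trips offline.
  N22 sheds 170 MW to N11, N14, N9: 56 each (2 lost).
    N11: 50+56 = 106 ≤ 110
    N14: 10+56 = 66 > 60
    N9: 10+56 = 66 ≤ 70
Round 2 — N14 trips offline.
  N14 sheds 66 MW to N15, N23: 33 each.
    N15: 40+33 = 73 ≤ 150
    N23: 100+33 = 133 ≤ 160
No further trips.

yes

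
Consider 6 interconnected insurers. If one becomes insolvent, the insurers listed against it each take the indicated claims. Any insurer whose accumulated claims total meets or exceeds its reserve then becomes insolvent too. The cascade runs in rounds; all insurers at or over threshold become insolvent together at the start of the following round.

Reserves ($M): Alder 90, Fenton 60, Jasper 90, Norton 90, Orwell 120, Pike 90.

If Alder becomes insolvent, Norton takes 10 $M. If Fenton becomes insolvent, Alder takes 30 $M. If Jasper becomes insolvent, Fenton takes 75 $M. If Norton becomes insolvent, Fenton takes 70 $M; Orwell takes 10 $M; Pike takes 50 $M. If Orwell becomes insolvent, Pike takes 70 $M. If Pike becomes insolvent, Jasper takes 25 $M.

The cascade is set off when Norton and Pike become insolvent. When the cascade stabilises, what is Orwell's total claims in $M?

Round 1 — Norton, Pike become insolvent (initial).
  Fenton: +70 → 70 ≥ 60
  Jasper: +25 → 25 < 90
  Orwell: +10 → 10 < 120
Round 2 — Fenton becomes insolvent.
  Alder: +30 → 30 < 90
No further insolvencies.

10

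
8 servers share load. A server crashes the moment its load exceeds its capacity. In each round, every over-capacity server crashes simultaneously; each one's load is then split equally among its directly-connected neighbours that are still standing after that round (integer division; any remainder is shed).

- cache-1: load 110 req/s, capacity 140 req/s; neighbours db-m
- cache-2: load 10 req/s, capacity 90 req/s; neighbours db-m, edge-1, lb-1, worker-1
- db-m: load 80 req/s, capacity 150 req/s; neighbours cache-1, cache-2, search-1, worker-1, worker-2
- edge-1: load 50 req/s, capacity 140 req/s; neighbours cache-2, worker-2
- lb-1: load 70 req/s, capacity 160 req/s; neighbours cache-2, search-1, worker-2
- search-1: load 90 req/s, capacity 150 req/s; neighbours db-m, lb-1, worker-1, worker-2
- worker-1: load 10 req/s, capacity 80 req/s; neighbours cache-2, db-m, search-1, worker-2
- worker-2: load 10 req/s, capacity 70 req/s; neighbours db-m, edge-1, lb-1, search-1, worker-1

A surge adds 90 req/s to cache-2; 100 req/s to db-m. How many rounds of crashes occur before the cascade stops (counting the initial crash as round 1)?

4

Round 1 — cache-2 at 100 > 90; db-m at 180 > 150. cache-2, db-m crash.
  cache-2 sheds 100 req/s to edge-1, lb-1, worker-1: 33 each (1 lost).
    edge-1: 50+33 = 83 ≤ 140
    lb-1: 70+33 = 103 ≤ 160
    worker-1: 10+33 = 43 ≤ 80
  db-m sheds 180 req/s to cache-1, search-1, worker-1, worker-2: 45 each.
    cache-1: 110+45 = 155 > 140
    search-1: 90+45 = 135 ≤ 150
    worker-1: 43+45 = 88 > 80
    worker-2: 10+45 = 55 ≤ 70
Round 2 — cache-1, worker-1 crash.
  cache-1 sheds 155 req/s: no online neighbours, lost.
  worker-1 sheds 88 req/s to search-1, worker-2: 44 each.
    search-1: 135+44 = 179 > 150
    worker-2: 55+44 = 99 > 70
Round 3 — search-1, worker-2 crash.
  search-1 sheds 179 req/s to lb-1: 179 each.
    lb-1: 103+179 = 282 > 160
  worker-2 sheds 99 req/s to edge-1, lb-1: 49 each (1 lost).
    edge-1: 83+49 = 132 ≤ 140
    lb-1: 282+49 = 331 > 160
Round 4 — lb-1 crashes.
  lb-1 sheds 331 req/s: no online neighbours, lost.
No further crashes.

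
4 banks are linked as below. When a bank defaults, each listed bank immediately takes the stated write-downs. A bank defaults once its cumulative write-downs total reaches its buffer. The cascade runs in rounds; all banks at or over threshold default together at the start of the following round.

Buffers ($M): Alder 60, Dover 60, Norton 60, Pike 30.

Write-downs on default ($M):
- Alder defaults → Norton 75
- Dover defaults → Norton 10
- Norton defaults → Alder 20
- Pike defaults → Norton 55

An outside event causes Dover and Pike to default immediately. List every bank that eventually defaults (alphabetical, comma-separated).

Dover, Norton, Pike

Round 1 — Dover, Pike default (initial).
  Norton: +10+55 → 65 ≥ 60
Round 2 — Norton defaults.
  Alder: +20 → 20 < 60
No further defaults.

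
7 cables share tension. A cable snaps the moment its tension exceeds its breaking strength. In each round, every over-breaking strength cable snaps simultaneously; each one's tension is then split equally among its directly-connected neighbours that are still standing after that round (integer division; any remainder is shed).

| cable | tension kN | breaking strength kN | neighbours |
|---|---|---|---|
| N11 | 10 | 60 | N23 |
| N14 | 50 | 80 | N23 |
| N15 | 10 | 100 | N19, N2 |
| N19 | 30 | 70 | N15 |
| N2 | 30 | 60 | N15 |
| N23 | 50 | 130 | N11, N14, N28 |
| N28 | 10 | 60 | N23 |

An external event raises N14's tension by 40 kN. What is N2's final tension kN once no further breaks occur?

30

Round 1 — N14 at 90 > 80. N14 snaps.
  N14 sheds 90 kN to N23: 90 each.
    N23: 50+90 = 140 > 130
Round 2 — N23 snaps.
  N23 sheds 140 kN to N11, N28: 70 each.
    N11: 10+70 = 80 > 60
    N28: 10+70 = 80 > 60
Round 3 — N11, N28 snap.
  N11 sheds 80 kN: no online neighbours, lost.
  N28 sheds 80 kN: no online neighbours, lost.
No further breaks.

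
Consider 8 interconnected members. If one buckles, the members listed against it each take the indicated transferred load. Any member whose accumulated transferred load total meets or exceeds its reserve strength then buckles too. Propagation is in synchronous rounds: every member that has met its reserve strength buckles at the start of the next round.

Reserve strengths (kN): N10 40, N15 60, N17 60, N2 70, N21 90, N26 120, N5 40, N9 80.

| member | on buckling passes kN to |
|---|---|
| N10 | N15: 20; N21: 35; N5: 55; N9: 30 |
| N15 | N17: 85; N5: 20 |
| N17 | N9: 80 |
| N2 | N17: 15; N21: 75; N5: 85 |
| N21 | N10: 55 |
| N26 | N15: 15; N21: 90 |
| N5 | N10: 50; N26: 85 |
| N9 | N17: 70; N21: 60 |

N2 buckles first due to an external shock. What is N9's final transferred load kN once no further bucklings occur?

30

Round 1 — N2 buckles (initial).
  N17: +15 → 15 < 60
  N21: +75 → 75 < 90
  N5: +85 → 85 ≥ 40
Round 2 — N5 buckles.
  N10: +50 → 50 ≥ 40
  N26: +85 → 85 < 120
Round 3 — N10 buckles.
  N15: +20 → 20 < 60
  N21: +35 → 110 ≥ 90
  N9: +30 → 30 < 80
Round 4 — N21 buckles.
No further bucklings.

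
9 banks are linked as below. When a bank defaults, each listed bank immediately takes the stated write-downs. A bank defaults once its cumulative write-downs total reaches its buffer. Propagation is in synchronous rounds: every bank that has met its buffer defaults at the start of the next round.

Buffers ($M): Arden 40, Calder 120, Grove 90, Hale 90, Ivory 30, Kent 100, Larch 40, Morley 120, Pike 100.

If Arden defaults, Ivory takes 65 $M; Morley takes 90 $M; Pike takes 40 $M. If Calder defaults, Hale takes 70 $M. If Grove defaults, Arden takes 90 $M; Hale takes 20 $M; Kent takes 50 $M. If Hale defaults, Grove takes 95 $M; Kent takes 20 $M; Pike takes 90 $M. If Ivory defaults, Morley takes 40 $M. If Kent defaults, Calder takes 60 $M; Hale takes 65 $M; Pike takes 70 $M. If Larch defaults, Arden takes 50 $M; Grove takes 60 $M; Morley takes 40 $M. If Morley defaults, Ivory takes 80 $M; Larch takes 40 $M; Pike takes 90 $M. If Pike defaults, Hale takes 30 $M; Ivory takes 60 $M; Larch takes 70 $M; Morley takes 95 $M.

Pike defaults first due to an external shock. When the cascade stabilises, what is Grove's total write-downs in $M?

60

Round 1 — Pike defaults (initial).
  Hale: +30 → 30 < 90
  Ivory: +60 → 60 ≥ 30
  Larch: +70 → 70 ≥ 40
  Morley: +95 → 95 < 120
Round 2 — Ivory, Larch default.
  Arden: +50 → 50 ≥ 40
  Grove: +60 → 60 < 90
  Morley: +40+40 → 175 ≥ 120
Round 3 — Arden, Morley default.
No further defaults.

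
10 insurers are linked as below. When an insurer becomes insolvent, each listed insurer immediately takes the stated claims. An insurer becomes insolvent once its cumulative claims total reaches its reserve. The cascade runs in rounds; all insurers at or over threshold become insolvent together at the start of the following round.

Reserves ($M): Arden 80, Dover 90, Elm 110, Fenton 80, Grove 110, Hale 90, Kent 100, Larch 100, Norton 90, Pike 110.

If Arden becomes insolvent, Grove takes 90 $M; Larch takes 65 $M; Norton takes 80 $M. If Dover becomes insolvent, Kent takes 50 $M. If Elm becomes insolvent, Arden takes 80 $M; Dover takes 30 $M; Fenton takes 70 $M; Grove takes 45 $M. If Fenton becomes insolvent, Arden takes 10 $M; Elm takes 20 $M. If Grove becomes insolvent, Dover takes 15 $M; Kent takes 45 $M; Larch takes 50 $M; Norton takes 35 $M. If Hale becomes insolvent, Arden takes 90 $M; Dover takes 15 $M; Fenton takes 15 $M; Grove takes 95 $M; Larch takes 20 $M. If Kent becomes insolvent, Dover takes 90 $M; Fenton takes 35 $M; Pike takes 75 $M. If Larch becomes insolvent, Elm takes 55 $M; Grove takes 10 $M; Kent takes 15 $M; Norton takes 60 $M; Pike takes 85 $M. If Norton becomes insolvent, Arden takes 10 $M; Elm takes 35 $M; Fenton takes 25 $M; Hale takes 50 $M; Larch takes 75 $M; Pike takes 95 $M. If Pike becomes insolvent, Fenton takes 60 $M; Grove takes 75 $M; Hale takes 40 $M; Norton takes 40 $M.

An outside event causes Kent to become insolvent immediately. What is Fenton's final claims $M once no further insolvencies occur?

35

Round 1 — Kent becomes insolvent (initial).
  Dover: +90 → 90 ≥ 90
  Fenton: +35 → 35 < 80
  Pike: +75 → 75 < 110
Round 2 — Dover becomes insolvent.
No further insolvencies.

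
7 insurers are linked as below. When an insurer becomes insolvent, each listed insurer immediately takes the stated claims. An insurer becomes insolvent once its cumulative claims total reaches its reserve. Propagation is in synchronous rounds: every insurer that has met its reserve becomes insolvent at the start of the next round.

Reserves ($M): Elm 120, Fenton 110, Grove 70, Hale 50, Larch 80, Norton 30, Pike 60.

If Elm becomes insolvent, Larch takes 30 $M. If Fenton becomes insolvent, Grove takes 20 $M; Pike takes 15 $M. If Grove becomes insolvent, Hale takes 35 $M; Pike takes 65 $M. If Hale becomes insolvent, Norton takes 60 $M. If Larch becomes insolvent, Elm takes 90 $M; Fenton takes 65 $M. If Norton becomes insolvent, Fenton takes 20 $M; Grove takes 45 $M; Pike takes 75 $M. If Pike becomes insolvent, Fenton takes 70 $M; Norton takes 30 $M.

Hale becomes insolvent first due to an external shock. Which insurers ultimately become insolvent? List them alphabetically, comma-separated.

Hale, Norton, Pike

Round 1 — Hale becomes insolvent (initial).
  Norton: +60 → 60 ≥ 30
Round 2 — Norton becomes insolvent.
  Fenton: +20 → 20 < 110
  Grove: +45 → 45 < 70
  Pike: +75 → 75 ≥ 60
Round 3 — Pike becomes insolvent.
  Fenton: +70 → 90 < 110
No further insolvencies.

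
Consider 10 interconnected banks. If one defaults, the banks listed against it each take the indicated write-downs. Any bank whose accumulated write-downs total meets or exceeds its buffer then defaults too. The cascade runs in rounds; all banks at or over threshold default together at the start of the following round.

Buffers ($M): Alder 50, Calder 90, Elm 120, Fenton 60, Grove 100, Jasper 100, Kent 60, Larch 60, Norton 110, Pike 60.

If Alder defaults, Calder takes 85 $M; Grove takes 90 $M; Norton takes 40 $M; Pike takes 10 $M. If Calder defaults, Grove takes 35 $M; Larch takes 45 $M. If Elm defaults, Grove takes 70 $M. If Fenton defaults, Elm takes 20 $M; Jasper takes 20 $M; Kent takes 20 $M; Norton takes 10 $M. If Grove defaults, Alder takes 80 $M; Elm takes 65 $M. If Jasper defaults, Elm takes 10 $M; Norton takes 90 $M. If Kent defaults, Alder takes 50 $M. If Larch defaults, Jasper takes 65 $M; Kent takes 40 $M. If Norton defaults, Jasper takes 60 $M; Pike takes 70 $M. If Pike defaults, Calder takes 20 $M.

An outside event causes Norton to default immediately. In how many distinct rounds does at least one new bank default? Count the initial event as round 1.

2

Round 1 — Norton defaults (initial).
  Jasper: +60 → 60 < 100
  Pike: +70 → 70 ≥ 60
Round 2 — Pike defaults.
  Calder: +20 → 20 < 90
No further defaults.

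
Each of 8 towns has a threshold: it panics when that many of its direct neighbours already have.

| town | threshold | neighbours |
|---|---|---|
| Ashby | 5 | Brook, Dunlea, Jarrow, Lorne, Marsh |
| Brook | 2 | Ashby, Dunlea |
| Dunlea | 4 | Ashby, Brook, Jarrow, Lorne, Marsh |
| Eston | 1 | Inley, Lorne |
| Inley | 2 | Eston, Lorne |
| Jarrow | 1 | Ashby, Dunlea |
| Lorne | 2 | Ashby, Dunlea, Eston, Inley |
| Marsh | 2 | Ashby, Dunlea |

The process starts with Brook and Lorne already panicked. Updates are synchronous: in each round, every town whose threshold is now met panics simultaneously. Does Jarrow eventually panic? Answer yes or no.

Round 1 — Brook, Lorne panic (initial).
Round 2 — checking thresholds:
  Ashby: 2 of 5 neighbours < 5, not yet.
  Dunlea: 2 of 5 neighbours < 4, not yet.
  Eston: 1 of 2 neighbours ≥ 1, panics.
  Inley: 1 of 2 neighbours < 2, not yet.
Round 3 — checking thresholds:
  Ashby: 2 of 5 neighbours < 5, not yet.
  Dunlea: 2 of 5 neighbours < 4, not yet.
  Inley: 2 of 2 neighbours ≥ 2, panics.
Round 4 — no new panics; cascade stops.

no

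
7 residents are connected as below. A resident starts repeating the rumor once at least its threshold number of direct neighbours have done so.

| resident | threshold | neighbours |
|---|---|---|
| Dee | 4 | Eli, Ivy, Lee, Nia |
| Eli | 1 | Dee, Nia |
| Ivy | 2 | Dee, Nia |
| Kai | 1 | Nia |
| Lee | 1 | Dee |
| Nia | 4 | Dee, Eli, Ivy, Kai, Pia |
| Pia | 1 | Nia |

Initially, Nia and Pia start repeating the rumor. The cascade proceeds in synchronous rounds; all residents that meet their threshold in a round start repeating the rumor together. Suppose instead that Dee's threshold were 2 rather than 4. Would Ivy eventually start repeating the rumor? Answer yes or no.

With Dee's threshold at 2:
Round 1 — Nia, Pia start repeating the rumor (initial).
Round 2 — checking thresholds:
  Dee: 1 of 4 neighbours < 2, below threshold.
  Eli: 1 of 2 neighbours ≥ 1, starts repeating the rumor.
  Ivy: 1 of 2 neighbours < 2, below threshold.
  Kai: 1 of 1 neighbours ≥ 1, starts repeating the rumor.
Round 3 — checking thresholds:
  Dee: 2 of 4 neighbours ≥ 2, starts repeating the rumor.
  Ivy: 1 of 2 neighbours < 2, below threshold.
Round 4 — checking thresholds:
  Ivy: 2 of 2 neighbours ≥ 2, starts repeating the rumor.
  Lee: 1 of 1 neighbours ≥ 1, starts repeating the rumor.
Round 5 — no new spreads; cascade stops.

yes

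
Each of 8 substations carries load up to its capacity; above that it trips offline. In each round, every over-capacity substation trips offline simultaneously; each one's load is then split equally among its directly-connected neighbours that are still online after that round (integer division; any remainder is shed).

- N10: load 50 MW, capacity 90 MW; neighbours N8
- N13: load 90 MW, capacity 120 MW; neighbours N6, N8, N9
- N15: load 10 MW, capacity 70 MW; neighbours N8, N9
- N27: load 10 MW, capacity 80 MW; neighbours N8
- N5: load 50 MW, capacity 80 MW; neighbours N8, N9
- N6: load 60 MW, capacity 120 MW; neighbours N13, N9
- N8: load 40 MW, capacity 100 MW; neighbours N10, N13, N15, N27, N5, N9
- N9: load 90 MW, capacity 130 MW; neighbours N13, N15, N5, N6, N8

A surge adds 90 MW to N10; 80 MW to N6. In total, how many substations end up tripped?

7

Round 1 — N10 at 140 > 90; N6 at 140 > 120. N10, N6 trip offline.
  N10 sheds 140 MW to N8: 140 each.
    N8: 40+140 = 180 > 100
  N6 sheds 140 MW to N13, N9: 70 each.
    N13: 90+70 = 160 > 120
    N9: 90+70 = 160 > 130
Round 2 — N13, N8, N9 trip offline.
  N13 sheds 160 MW: no online neighbours, lost.
  N8 sheds 180 MW to N15, N27, N5: 60 each.
    N15: 10+60 = 70 ≤ 70
    N27: 10+60 = 70 ≤ 80
    N5: 50+60 = 110 > 80
  N9 sheds 160 MW to N15, N5: 80 each.
    N15: 70+80 = 150 > 70
    N5: 110+80 = 190 > 80
Round 3 — N15, N5 trip offline.
  N15 sheds 150 MW: no online neighbours, lost.
  N5 sheds 190 MW: no online neighbours, lost.
No further trips.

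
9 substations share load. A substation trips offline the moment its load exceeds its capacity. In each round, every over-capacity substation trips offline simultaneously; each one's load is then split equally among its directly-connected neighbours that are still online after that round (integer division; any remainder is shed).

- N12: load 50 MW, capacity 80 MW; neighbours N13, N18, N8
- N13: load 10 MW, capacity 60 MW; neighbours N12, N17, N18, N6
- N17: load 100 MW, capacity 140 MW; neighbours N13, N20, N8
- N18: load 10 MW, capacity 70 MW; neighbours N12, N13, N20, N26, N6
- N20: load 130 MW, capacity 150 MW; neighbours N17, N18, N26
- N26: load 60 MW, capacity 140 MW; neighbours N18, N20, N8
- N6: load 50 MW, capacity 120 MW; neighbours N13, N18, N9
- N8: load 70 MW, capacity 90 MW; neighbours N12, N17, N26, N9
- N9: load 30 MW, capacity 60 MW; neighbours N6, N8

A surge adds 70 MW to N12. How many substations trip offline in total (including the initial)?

Round 1 — N12 at 120 > 80. N12 trips offline.
  N12 sheds 120 MW to N13, N18, N8: 40 each.
    N13: 10+40 = 50 ≤ 60
    N18: 10+40 = 50 ≤ 70
    N8: 70+40 = 110 > 90
Round 2 — N8 trips offline.
  N8 sheds 110 MW to N17, N26, N9: 36 each (2 lost).
    N17: 100+36 = 136 ≤ 140
    N26: 60+36 = 96 ≤ 140
    N9: 30+36 = 66 > 60
Round 3 — N9 trips offline.
  N9 sheds 66 MW to N6: 66 each.
    N6: 50+66 = 116 ≤ 120
No further trips.

3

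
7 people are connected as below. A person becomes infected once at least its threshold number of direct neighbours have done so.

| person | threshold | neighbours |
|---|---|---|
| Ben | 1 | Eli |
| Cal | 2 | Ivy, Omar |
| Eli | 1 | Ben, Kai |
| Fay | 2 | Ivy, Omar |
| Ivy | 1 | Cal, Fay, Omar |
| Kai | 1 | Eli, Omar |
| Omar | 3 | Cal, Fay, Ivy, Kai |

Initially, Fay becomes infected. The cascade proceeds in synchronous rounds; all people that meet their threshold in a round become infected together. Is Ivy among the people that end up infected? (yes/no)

yes

Round 1 — Fay becomes infected (initial).
Round 2 — checking thresholds:
  Ivy: 1 of 3 neighbours ≥ 1, becomes infected.
  Omar: 1 of 4 neighbours < 3, not yet.
Round 3 — no new infections; cascade stops.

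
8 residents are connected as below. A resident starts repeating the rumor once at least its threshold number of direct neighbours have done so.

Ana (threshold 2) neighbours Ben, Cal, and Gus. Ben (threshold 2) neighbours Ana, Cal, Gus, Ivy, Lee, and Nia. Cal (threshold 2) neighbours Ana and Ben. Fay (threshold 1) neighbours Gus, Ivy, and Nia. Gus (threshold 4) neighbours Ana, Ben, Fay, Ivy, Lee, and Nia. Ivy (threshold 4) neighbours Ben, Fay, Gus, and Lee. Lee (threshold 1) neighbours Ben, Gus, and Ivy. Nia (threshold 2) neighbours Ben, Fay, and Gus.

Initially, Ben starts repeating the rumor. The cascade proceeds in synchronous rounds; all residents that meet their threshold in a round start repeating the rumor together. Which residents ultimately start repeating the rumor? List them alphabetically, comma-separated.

Round 1 — Ben starts repeating the rumor (initial).
Round 2 — checking thresholds:
  Ana: 1 of 3 neighbours < 2, below threshold.
  Cal: 1 of 2 neighbours < 2, below threshold.
  Gus: 1 of 6 neighbours < 4, below threshold.
  Ivy: 1 of 4 neighbours < 4, below threshold.
  Lee: 1 of 3 neighbours ≥ 1, starts repeating the rumor.
  Nia: 1 of 3 neighbours < 2, below threshold.
Round 3 — no new spreads; cascade stops.

Ben, Lee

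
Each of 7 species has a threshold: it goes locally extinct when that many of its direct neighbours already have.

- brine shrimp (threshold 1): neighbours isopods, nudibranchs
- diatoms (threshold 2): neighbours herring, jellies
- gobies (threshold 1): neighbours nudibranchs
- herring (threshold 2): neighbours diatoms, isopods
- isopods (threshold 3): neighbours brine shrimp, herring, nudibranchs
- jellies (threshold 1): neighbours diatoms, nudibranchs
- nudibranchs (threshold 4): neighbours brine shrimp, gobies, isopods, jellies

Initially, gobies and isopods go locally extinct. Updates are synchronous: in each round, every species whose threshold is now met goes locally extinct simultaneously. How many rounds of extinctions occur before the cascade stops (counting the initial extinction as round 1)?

2

Round 1 — gobies, isopods go locally extinct (initial).
Round 2 — checking thresholds:
  brine shrimp: 1 of 2 neighbours ≥ 1, goes locally extinct.
  herring: 1 of 2 neighbours < 2, below threshold.
  nudibranchs: 2 of 4 neighbours < 4, below threshold.
Round 3 — no new extinctions; cascade stops.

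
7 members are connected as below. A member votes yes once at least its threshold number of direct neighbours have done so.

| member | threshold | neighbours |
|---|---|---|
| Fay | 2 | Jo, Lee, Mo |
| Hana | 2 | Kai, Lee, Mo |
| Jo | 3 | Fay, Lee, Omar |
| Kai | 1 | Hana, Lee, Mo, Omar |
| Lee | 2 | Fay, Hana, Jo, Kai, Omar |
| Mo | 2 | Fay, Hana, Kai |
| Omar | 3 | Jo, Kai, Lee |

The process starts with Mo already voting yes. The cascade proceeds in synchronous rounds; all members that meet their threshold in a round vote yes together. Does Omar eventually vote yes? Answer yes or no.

Round 1 — Mo votes yes (initial).
Round 2 — checking thresholds:
  Fay: 1 of 3 neighbours < 2, below threshold.
  Hana: 1 of 3 neighbours < 2, below threshold.
  Kai: 1 of 4 neighbours ≥ 1, votes yes.
Round 3 — checking thresholds:
  Fay: 1 of 3 neighbours < 2, below threshold.
  Hana: 2 of 3 neighbours ≥ 2, votes yes.
  Lee: 1 of 5 neighbours < 2, below threshold.
  Omar: 1 of 3 neighbours < 3, below threshold.
Round 4 — checking thresholds:
  Fay: 1 of 3 neighbours < 2, below threshold.
  Lee: 2 of 5 neighbours ≥ 2, votes yes.
  Omar: 1 of 3 neighbours < 3, below threshold.
Round 5 — checking thresholds:
  Fay: 2 of 3 neighbours ≥ 2, votes yes.
  Jo: 1 of 3 neighbours < 3, below threshold.
  Omar: 2 of 3 neighbours < 3, below threshold.
Round 6 — no new yes votes; cascade stops.

no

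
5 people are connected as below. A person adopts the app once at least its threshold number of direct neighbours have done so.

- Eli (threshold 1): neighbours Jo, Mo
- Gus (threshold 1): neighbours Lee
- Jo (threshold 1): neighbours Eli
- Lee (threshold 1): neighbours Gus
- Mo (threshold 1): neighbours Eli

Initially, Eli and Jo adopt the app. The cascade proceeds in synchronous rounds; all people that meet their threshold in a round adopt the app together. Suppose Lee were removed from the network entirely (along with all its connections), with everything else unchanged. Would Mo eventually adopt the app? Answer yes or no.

With Lee removed:
Round 1 — Eli, Jo adopt the app (initial).
Round 2 — checking thresholds:
  Mo: 1 of 1 neighbours ≥ 1, adopts the app.
Round 3 — no new adoptions; cascade stops.

yes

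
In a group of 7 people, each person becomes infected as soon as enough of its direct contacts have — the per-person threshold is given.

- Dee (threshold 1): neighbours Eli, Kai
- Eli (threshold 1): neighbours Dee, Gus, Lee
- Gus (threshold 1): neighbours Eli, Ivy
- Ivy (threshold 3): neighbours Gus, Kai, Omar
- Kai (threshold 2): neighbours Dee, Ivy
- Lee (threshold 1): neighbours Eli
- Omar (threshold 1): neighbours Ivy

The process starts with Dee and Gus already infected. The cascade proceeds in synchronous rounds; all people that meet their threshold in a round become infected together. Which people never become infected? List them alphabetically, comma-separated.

Round 1 — Dee, Gus become infected (initial).
Round 2 — checking thresholds:
  Eli: 2 of 3 neighbours ≥ 1, becomes infected.
  Ivy: 1 of 3 neighbours < 3, holds.
  Kai: 1 of 2 neighbours < 2, holds.
Round 3 — checking thresholds:
  Ivy: 1 of 3 neighbours < 3, holds.
  Kai: 1 of 2 neighbours < 2, holds.
  Lee: 1 of 1 neighbours ≥ 1, becomes infected.
Round 4 — no new infections; cascade stops.

Ivy, Kai, Omar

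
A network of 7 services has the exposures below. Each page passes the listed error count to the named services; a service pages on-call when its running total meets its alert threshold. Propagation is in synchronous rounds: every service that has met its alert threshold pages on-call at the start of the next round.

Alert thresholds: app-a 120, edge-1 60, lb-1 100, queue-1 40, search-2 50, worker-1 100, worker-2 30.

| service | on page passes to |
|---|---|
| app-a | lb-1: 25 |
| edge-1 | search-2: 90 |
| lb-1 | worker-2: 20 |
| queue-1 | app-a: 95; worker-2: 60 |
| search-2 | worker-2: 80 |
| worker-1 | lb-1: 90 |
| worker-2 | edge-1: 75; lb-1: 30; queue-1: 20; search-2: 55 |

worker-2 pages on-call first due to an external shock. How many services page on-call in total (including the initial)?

Round 1 — worker-2 pages on-call (initial).
  edge-1: +75 → 75 ≥ 60
  lb-1: +30 → 30 < 100
  queue-1: +20 → 20 < 40
  search-2: +55 → 55 ≥ 50
Round 2 — edge-1, search-2 page on-call.
No further pages.

3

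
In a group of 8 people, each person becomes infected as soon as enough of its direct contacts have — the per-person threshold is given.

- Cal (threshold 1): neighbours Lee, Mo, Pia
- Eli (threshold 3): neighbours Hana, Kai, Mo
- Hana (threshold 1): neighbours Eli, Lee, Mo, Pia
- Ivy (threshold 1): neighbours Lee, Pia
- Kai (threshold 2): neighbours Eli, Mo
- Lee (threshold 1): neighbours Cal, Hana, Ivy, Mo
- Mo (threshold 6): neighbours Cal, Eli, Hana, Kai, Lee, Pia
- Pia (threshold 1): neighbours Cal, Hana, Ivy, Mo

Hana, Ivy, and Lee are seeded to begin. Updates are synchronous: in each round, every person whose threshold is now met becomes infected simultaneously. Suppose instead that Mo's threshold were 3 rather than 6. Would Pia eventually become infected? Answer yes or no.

With Mo's threshold at 3:
Round 1 — Hana, Ivy, Lee become infected (initial).
Round 2 — checking thresholds:
  Cal: 1 of 3 neighbours ≥ 1, becomes infected.
  Eli: 1 of 3 neighbours < 3, holds.
  Mo: 2 of 6 neighbours < 3, holds.
  Pia: 2 of 4 neighbours ≥ 1, becomes infected.
Round 3 — checking thresholds:
  Eli: 1 of 3 neighbours < 3, holds.
  Mo: 4 of 6 neighbours ≥ 3, becomes infected.
Round 4 — no new infections; cascade stops.

yes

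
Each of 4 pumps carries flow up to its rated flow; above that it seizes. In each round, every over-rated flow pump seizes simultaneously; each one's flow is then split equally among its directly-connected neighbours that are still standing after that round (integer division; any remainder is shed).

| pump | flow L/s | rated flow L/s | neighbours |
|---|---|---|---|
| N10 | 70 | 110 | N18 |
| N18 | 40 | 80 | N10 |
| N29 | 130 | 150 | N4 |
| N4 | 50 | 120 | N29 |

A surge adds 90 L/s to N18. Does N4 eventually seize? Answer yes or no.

no

Round 1 — N18 at 130 > 80. N18 seizes.
  N18 sheds 130 L/s to N10: 130 each.
    N10: 70+130 = 200 > 110
Round 2 — N10 seizes.
  N10 sheds 200 L/s: no online neighbours, lost.
No further seizures.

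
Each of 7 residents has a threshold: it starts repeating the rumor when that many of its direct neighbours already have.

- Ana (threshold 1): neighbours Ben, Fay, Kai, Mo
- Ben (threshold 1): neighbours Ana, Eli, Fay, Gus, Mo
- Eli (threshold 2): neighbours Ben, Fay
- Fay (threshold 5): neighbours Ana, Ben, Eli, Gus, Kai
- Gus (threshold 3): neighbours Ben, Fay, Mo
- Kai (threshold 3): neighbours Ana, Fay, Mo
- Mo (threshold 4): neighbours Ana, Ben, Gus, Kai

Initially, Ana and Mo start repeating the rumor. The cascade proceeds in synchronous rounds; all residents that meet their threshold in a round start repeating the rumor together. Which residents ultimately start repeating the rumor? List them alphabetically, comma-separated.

Round 1 — Ana, Mo start repeating the rumor (initial).
Round 2 — checking thresholds:
  Ben: 2 of 5 neighbours ≥ 1, starts repeating the rumor.
  Fay: 1 of 5 neighbours < 5, holds.
  Gus: 1 of 3 neighbours < 3, holds.
  Kai: 2 of 3 neighbours < 3, holds.
Round 3 — no new spreads; cascade stops.

Ana, Ben, Mo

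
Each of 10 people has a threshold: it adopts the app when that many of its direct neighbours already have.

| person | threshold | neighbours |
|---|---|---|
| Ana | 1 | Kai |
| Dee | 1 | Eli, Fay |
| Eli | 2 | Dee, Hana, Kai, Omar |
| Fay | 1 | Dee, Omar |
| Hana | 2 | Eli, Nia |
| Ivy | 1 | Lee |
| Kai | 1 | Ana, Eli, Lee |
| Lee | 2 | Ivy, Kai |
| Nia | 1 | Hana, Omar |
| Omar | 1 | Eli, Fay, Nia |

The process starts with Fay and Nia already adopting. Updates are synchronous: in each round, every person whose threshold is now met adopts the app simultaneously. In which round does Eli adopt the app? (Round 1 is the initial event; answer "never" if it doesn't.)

Round 1 — Fay, Nia adopt the app (initial).
Round 2 — checking thresholds:
  Dee: 1 of 2 neighbours ≥ 1, adopts the app.
  Hana: 1 of 2 neighbours < 2, not yet.
  Omar: 2 of 3 neighbours ≥ 1, adopts the app.
Round 3 — checking thresholds:
  Eli: 2 of 4 neighbours ≥ 2, adopts the app.
  Hana: 1 of 2 neighbours < 2, not yet.
Round 4 — checking thresholds:
  Hana: 2 of 2 neighbours ≥ 2, adopts the app.
  Kai: 1 of 3 neighbours ≥ 1, adopts the app.
Round 5 — checking thresholds:
  Ana: 1 of 1 neighbours ≥ 1, adopts the app.
  Lee: 1 of 2 neighbours < 2, not yet.
Round 6 — no new adoptions; cascade stops.

3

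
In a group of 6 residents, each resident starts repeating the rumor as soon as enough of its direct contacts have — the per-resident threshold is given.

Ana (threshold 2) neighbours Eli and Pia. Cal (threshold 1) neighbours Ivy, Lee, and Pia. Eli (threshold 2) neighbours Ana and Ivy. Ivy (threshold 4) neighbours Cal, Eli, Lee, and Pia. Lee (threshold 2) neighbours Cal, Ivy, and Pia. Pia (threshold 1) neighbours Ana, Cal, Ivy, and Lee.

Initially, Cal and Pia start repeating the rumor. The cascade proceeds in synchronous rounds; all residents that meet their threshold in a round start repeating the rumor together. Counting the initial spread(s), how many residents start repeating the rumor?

3

Round 1 — Cal, Pia start repeating the rumor (initial).
Round 2 — checking thresholds:
  Ana: 1 of 2 neighbours < 2, below threshold.
  Ivy: 2 of 4 neighbours < 4, below threshold.
  Lee: 2 of 3 neighbours ≥ 2, starts repeating the rumor.
Round 3 — no new spreads; cascade stops.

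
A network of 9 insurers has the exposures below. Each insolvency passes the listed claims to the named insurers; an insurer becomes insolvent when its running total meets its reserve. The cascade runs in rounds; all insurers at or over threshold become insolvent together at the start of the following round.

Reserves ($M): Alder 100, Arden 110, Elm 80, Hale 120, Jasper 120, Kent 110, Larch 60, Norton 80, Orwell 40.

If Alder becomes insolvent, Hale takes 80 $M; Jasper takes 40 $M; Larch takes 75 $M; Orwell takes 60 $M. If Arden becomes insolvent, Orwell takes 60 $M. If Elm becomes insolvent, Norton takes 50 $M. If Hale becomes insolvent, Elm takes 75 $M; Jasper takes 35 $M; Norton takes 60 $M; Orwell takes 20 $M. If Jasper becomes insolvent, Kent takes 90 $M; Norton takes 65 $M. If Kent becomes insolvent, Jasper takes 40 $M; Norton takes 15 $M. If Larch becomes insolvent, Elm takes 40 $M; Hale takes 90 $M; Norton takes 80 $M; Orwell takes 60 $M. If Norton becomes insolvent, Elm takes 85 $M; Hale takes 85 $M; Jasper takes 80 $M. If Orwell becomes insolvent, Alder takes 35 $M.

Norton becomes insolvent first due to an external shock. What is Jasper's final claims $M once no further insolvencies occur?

80

Round 1 — Norton becomes insolvent (initial).
  Elm: +85 → 85 ≥ 80
  Hale: +85 → 85 < 120
  Jasper: +80 → 80 < 120
Round 2 — Elm becomes insolvent.
No further insolvencies.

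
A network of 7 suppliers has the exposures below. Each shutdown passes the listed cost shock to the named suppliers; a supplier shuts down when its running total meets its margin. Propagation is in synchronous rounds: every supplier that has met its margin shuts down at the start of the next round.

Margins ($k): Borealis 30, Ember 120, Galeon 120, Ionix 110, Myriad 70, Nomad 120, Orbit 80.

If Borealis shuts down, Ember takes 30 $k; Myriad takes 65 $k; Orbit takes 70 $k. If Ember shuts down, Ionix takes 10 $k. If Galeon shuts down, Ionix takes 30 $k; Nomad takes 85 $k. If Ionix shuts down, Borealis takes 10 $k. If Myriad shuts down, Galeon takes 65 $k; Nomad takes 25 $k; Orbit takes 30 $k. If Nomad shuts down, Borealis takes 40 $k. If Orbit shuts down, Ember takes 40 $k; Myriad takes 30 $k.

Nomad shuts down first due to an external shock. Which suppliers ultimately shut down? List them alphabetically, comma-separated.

Borealis, Nomad

Round 1 — Nomad shuts down (initial).
  Borealis: +40 → 40 ≥ 30
Round 2 — Borealis shuts down.
  Ember: +30 → 30 < 120
  Myriad: +65 → 65 < 70
  Orbit: +70 → 70 < 80
No further shutdowns.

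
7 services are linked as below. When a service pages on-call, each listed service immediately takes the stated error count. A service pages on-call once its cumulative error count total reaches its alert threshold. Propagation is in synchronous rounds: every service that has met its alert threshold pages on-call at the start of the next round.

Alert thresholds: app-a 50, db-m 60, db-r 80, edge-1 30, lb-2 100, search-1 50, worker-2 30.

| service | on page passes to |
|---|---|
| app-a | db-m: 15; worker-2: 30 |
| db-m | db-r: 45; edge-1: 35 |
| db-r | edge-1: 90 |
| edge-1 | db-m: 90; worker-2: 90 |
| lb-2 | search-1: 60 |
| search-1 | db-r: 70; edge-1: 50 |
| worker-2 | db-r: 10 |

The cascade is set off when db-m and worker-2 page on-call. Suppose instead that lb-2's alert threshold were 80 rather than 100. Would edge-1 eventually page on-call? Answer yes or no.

yes

With lb-2's alert threshold at 80:
Round 1 — db-m, worker-2 page on-call (initial).
  db-r: +45+10 → 55 < 80
  edge-1: +35 → 35 ≥ 30
Round 2 — edge-1 pages on-call.
No further pages.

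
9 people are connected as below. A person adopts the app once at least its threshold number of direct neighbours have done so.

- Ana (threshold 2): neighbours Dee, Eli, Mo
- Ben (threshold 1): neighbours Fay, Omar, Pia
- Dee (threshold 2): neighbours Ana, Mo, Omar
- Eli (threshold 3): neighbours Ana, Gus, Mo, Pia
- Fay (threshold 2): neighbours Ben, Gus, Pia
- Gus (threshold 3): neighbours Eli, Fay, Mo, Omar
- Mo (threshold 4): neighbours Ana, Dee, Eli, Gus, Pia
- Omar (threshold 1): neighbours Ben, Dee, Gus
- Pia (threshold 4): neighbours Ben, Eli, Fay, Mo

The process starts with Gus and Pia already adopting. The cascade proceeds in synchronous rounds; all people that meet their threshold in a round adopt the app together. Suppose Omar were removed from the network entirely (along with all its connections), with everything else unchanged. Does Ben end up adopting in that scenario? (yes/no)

With Omar removed:
Round 1 — Gus, Pia adopt the app (initial).
Round 2 — checking thresholds:
  Ben: 1 of 2 neighbours ≥ 1, adopts the app.
  Eli: 2 of 4 neighbours < 3, below threshold.
  Fay: 2 of 3 neighbours ≥ 2, adopts the app.
  Mo: 2 of 5 neighbours < 4, below threshold.
Round 3 — no new adoptions; cascade stops.

yes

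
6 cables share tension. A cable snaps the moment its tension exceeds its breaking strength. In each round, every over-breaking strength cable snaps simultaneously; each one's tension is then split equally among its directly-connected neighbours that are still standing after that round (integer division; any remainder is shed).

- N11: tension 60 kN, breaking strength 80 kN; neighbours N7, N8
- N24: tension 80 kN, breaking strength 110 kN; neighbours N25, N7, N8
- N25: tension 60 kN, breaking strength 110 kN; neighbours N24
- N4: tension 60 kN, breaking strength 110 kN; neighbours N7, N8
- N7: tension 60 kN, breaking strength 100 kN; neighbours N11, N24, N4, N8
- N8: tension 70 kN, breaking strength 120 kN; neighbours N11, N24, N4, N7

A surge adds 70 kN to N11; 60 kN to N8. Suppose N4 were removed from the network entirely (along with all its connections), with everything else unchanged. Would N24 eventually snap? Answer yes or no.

With N4 removed:
Round 1 — N11 at 130 > 80; N8 at 130 > 120. N11, N8 snap.
  N11 sheds 130 kN to N7: 130 each.
    N7: 60+130 = 190 > 100
  N8 sheds 130 kN to N24, N7: 65 each.
    N24: 80+65 = 145 > 110
    N7: 190+65 = 255 > 100
Round 2 — N24, N7 snap.
  N24 sheds 145 kN to N25: 145 each.
    N25: 60+145 = 205 > 110
  N7 sheds 255 kN: no online neighbours, lost.
Round 3 — N25 snaps.
  N25 sheds 205 kN: no online neighbours, lost.
No further breaks.

yes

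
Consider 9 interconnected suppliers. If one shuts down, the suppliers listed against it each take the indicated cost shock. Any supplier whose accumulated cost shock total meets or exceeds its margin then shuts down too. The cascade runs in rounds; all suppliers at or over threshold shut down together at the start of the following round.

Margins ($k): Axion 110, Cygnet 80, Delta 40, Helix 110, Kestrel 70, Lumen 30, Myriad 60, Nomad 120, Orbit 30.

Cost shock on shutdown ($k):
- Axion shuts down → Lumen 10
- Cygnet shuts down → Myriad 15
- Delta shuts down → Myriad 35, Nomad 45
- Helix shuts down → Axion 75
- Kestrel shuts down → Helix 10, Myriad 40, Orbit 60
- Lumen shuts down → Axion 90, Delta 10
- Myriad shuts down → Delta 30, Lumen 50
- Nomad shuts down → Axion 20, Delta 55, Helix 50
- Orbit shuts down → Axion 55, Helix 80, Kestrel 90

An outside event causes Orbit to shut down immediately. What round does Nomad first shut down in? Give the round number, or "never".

never

Round 1 — Orbit shuts down (initial).
  Axion: +55 → 55 < 110
  Helix: +80 → 80 < 110
  Kestrel: +90 → 90 ≥ 70
Round 2 — Kestrel shuts down.
  Helix: +10 → 90 < 110
  Myriad: +40 → 40 < 60
No further shutdowns.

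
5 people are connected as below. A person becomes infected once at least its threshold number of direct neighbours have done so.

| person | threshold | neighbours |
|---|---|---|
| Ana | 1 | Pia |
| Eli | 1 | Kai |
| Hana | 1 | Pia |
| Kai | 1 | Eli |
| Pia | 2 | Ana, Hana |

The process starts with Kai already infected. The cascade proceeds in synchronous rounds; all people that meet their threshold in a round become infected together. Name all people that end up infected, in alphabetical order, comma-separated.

Eli, Kai

Round 1 — Kai becomes infected (initial).
Round 2 — checking thresholds:
  Eli: 1 of 1 neighbours ≥ 1, becomes infected.
Round 3 — no new infections; cascade stops.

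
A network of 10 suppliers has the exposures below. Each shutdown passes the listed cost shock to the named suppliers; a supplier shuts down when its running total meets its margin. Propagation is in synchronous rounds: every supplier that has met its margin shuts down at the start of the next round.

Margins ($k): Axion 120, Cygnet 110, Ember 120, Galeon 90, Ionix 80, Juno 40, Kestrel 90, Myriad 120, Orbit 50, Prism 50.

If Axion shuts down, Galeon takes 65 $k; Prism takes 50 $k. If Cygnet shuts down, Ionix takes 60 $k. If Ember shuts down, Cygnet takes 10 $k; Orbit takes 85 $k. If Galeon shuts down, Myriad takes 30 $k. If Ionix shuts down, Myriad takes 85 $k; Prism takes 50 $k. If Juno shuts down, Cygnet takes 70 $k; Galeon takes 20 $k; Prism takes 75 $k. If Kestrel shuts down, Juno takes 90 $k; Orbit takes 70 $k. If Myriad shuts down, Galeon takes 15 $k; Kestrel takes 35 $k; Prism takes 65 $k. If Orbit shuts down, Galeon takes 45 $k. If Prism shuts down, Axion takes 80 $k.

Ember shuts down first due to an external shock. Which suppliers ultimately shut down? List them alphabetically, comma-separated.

Round 1 — Ember shuts down (initial).
  Cygnet: +10 → 10 < 110
  Orbit: +85 → 85 ≥ 50
Round 2 — Orbit shuts down.
  Galeon: +45 → 45 < 90
No further shutdowns.

Ember, Orbit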